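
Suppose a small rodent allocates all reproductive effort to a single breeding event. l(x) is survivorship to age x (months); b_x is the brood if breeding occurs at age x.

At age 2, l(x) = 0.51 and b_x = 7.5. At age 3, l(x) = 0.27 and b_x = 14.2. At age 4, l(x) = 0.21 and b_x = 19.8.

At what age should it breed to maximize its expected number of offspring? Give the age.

4

Expected offspring if breeding at age x = l(x) × b_x:
  age 2: 0.51 × 7.5 = 3.825
  age 3: 0.27 × 14.2 = 3.834
  age 4: 0.21 × 19.8 = 4.158
Maximum at age 4 (4.158).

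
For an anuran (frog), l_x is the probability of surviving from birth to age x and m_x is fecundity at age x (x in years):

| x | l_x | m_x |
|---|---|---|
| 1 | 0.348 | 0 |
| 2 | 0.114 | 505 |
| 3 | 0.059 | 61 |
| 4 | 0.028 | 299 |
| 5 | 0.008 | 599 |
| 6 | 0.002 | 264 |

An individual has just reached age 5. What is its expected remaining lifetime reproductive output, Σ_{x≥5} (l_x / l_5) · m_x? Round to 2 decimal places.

665.00

l_5 = 0.008. Conditional survival from age 5 to x is l_x / l_5.
  x=5: (0.008/0.008) × 599 = 599.0000
  x=6: (0.002/0.008) × 264 = 66.0000
Sum = 599.0000 + 66.0000 = 665.0000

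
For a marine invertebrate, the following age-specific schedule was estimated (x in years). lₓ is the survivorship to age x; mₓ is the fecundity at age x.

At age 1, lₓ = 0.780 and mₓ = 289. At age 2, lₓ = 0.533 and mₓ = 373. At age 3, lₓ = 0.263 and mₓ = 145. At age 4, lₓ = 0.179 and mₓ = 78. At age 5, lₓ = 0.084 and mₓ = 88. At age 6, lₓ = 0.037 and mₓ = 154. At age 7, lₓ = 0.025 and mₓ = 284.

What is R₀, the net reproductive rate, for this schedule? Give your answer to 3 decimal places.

R₀ = Σ lₓ mₓ:
  age 1: 0.780 × 289 = 225.4200
  age 2: 0.533 × 373 = 198.8090
  age 3: 0.263 × 145 = 38.1350
  age 4: 0.179 × 78 = 13.9620
  age 5: 0.084 × 88 = 7.3920
  age 6: 0.037 × 154 = 5.6980
  age 7: 0.025 × 284 = 7.1000
R₀ = 225.4200 + 198.8090 + 38.1350 + 13.9620 + 7.3920 + 5.6980 + 7.1000 = 496.5160

496.516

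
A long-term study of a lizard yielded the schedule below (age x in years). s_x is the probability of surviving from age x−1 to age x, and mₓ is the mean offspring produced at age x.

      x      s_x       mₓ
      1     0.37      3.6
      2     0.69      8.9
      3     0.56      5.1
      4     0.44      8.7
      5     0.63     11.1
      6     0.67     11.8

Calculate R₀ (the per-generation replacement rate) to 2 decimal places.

Survivorship from birth: l_x = s_1·s_2·…·s_x.
  l_1 = 0.37000
  l_2 = 0.25530
  l_3 = 0.14297
  l_4 = 0.06291
  l_5 = 0.03963
  l_6 = 0.02655
R₀ = Σ l_x mₓ:
  age 1: 0.37000 × 3.6 = 1.3320
  age 2: 0.25530 × 8.9 = 2.2722
  age 3: 0.14297 × 5.1 = 0.7291
  age 4: 0.06291 × 8.7 = 0.5473
  age 5: 0.03963 × 11.1 = 0.4399
  age 6: 0.02655 × 11.8 = 0.3133
R₀ = 1.3320 + 2.2722 + 0.7291 + 0.5473 + 0.4399 + 0.3133 = 5.6338

5.63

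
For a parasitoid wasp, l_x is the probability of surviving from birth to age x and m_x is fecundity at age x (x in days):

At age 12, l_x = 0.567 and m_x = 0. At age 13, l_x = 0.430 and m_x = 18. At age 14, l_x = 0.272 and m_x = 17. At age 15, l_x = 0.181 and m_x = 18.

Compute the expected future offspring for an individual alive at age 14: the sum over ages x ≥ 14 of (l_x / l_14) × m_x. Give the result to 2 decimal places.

l_14 = 0.272. Conditional survival from age 14 to x is l_x / l_14.
  x=14: (0.272/0.272) × 17 = 17.0000
  x=15: (0.181/0.272) × 18 = 11.9779
Sum = 17.0000 + 11.9779 = 28.9779

28.98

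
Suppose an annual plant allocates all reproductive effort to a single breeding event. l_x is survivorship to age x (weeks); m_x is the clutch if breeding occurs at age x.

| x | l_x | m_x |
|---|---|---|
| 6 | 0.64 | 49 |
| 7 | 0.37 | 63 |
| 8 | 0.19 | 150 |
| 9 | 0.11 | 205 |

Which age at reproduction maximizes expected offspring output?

Expected offspring if breeding at age x = l_x × m_x:
  age 6: 0.64 × 49 = 31.360
  age 7: 0.37 × 63 = 23.310
  age 8: 0.19 × 150 = 28.500
  age 9: 0.11 × 205 = 22.550
Maximum at age 6 (31.360).

6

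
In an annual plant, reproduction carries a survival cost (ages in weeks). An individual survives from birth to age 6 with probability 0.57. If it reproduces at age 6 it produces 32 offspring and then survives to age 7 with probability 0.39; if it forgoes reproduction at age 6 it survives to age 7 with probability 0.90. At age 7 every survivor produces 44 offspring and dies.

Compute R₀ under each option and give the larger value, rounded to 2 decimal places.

breed at age 6: R₀ = 0.57 × (32 + 0.39 × 44) = 0.57 × 49.1600 = 28.0212
delay to age 7: R₀ = 0.57 × (0.90 × 44) = 0.57 × 39.6000 = 22.5720
Higher: breed at age 6 (28.0212).

28.02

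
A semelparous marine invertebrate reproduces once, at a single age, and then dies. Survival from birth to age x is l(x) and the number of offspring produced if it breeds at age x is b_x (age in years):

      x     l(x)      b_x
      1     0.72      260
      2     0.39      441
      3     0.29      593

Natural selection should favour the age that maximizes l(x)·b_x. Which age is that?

Expected offspring if breeding at age x = l(x) × b_x:
  age 1: 0.72 × 260 = 187.200
  age 2: 0.39 × 441 = 171.990
  age 3: 0.29 × 593 = 171.970
Maximum at age 1 (187.200).

1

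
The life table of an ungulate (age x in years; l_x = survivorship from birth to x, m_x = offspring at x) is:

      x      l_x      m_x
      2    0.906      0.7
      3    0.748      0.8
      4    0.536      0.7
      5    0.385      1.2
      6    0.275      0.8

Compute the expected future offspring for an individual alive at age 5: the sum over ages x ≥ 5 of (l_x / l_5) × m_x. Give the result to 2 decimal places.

1.77

l_5 = 0.385. Conditional survival from age 5 to x is l_x / l_5.
  x=5: (0.385/0.385) × 1.2 = 1.2000
  x=6: (0.275/0.385) × 0.8 = 0.5714
Sum = 1.2000 + 0.5714 = 1.7714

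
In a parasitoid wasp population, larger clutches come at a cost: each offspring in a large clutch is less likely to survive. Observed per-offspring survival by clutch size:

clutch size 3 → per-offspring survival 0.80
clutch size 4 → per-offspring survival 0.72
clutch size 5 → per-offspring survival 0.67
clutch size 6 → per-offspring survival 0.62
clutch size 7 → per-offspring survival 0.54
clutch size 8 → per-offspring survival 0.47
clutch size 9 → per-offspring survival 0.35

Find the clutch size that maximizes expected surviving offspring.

7

Expected surviving offspring = c × s(c):
  c=3: 3 × 0.80 = 2.400
  c=4: 4 × 0.72 = 2.880
  c=5: 5 × 0.67 = 3.350
  c=6: 6 × 0.62 = 3.720
  c=7: 7 × 0.54 = 3.780
  c=8: 8 × 0.47 = 3.760
  c=9: 9 × 0.35 = 3.150
Maximum at c = 7 (3.780 surviving offspring).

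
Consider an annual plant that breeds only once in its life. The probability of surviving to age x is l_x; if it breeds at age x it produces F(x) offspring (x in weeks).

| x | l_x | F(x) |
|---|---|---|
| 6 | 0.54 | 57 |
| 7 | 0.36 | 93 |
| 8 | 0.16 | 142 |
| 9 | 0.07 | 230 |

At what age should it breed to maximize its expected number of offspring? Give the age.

7

Expected offspring if breeding at age x = l_x × F(x):
  age 6: 0.54 × 57 = 30.780
  age 7: 0.36 × 93 = 33.480
  age 8: 0.16 × 142 = 22.720
  age 9: 0.07 × 230 = 16.100
Maximum at age 7 (33.480).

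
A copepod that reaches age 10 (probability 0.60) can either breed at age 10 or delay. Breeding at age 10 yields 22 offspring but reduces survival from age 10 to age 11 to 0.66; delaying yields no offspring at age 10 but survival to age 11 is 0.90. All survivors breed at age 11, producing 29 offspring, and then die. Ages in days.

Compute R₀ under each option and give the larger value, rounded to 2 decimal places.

24.68

breed at age 10: R₀ = 0.60 × (22 + 0.66 × 29) = 0.60 × 41.1400 = 24.6840
delay to age 11: R₀ = 0.60 × (0.90 × 29) = 0.60 × 26.1000 = 15.6600
Higher: breed at age 10 (24.6840).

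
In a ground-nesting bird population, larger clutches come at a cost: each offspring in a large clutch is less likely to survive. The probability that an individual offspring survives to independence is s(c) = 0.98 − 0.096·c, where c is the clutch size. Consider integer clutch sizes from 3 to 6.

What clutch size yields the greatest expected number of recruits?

Expected recruits = c × s(c):
  c=3: 3 × 0.692 = 2.076
  c=4: 4 × 0.596 = 2.384
  c=5: 5 × 0.500 = 2.500
  c=6: 6 × 0.404 = 2.424
Maximum at c = 5 (2.500 recruits).

5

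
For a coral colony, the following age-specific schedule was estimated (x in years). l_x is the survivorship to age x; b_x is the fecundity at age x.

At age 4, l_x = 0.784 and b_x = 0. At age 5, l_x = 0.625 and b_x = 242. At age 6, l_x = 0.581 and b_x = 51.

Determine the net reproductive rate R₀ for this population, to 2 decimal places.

R₀ = Σ l_x b_x:
  age 4: 0.784 × 0 = 0.0000
  age 5: 0.625 × 242 = 151.2500
  age 6: 0.581 × 51 = 29.6310
R₀ = 0.0000 + 151.2500 + 29.6310 = 180.8810

180.88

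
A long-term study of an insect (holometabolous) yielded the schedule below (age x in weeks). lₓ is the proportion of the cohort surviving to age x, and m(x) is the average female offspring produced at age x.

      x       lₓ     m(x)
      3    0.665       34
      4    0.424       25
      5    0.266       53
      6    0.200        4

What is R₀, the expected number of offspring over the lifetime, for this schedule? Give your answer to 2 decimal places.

R₀ = Σ lₓ m(x):
  age 3: 0.665 × 34 = 22.6100
  age 4: 0.424 × 25 = 10.6000
  age 5: 0.266 × 53 = 14.0980
  age 6: 0.200 × 4 = 0.8000
R₀ = 22.6100 + 10.6000 + 14.0980 + 0.8000 = 48.1080

48.11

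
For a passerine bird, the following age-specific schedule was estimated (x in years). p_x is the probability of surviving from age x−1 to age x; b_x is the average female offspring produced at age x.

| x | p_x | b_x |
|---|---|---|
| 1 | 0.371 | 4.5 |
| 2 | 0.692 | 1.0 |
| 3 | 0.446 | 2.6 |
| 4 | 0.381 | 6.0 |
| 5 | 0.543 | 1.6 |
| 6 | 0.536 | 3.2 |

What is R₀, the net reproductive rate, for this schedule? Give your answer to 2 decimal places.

2.56

Survivorship from birth: l_x = p_1·p_2·…·p_x.
  l_1 = 0.37100
  l_2 = 0.25673
  l_3 = 0.11450
  l_4 = 0.04363
  l_5 = 0.02369
  l_6 = 0.01270
R₀ = Σ l_x b_x:
  age 1: 0.37100 × 4.5 = 1.6695
  age 2: 0.25673 × 1.0 = 0.2567
  age 3: 0.11450 × 2.6 = 0.2977
  age 4: 0.04363 × 6.0 = 0.2618
  age 5: 0.02369 × 1.6 = 0.0379
  age 6: 0.01270 × 3.2 = 0.0406
R₀ = 1.6695 + 0.2567 + 0.2977 + 0.2618 + 0.0379 + 0.0406 = 2.5643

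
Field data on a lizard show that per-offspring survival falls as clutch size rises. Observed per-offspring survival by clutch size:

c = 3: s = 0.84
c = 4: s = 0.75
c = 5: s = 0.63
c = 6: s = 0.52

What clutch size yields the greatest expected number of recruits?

5

Expected recruits = c × s(c):
  c=3: 3 × 0.84 = 2.520
  c=4: 4 × 0.75 = 3.000
  c=5: 5 × 0.63 = 3.150
  c=6: 6 × 0.52 = 3.120
Maximum at c = 5 (3.150 recruits).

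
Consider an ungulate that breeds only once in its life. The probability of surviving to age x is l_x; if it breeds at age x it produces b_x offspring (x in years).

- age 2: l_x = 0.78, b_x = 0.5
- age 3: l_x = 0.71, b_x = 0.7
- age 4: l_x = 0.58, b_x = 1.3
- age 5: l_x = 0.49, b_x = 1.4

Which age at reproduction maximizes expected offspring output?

Expected offspring if breeding at age x = l_x × b_x:
  age 2: 0.78 × 0.5 = 0.390
  age 3: 0.71 × 0.7 = 0.497
  age 4: 0.58 × 1.3 = 0.754
  age 5: 0.49 × 1.4 = 0.686
Maximum at age 4 (0.754).

4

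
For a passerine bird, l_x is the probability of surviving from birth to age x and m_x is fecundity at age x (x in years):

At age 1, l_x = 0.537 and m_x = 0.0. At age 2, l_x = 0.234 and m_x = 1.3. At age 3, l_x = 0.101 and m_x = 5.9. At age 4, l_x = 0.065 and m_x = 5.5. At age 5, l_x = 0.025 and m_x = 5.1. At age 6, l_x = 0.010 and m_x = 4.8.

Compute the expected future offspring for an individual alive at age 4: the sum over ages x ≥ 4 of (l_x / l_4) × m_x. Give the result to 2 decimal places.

l_4 = 0.065. Conditional survival from age 4 to x is l_x / l_4.
  x=4: (0.065/0.065) × 5.5 = 5.5000
  x=5: (0.025/0.065) × 5.1 = 1.9615
  x=6: (0.010/0.065) × 4.8 = 0.7385
Sum = 5.5000 + 1.9615 + 0.7385 = 8.2000

8.20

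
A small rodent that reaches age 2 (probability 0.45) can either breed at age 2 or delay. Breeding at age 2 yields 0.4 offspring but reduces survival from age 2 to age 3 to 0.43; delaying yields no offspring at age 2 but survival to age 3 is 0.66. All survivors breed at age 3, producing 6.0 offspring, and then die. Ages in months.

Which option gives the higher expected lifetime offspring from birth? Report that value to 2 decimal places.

breed at age 2: R₀ = 0.45 × (0.4 + 0.43 × 6.0) = 0.45 × 2.9800 = 1.3410
delay to age 3: R₀ = 0.45 × (0.66 × 6.0) = 0.45 × 3.9600 = 1.7820
Higher: delay to age 3 (1.7820).

1.78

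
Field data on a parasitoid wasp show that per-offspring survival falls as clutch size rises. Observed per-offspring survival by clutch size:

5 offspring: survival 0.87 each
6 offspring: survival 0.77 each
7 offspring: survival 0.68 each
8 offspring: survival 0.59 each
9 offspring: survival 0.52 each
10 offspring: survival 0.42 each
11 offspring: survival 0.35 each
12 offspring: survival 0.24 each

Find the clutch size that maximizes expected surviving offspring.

Expected surviving offspring = c × s(c):
  c=5: 5 × 0.87 = 4.350
  c=6: 6 × 0.77 = 4.620
  c=7: 7 × 0.68 = 4.760
  c=8: 8 × 0.59 = 4.720
  c=9: 9 × 0.52 = 4.680
  c=10: 10 × 0.42 = 4.200
  c=11: 11 × 0.35 = 3.850
  c=12: 12 × 0.24 = 2.880
Maximum at c = 7 (4.760 surviving offspring).

7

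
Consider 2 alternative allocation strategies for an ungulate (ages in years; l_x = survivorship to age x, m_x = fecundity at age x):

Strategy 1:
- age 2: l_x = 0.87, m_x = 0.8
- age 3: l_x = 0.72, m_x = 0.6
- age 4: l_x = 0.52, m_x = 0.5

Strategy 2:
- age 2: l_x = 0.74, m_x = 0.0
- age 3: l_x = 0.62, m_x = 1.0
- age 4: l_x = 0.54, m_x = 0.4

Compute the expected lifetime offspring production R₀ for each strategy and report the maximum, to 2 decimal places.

1.39

Strategy 1: R₀ = 0.87×0.8 + 0.72×0.6 + 0.52×0.5 = 1.3880
Strategy 2: R₀ = 0.74×0.0 + 0.62×1.0 + 0.54×0.4 = 0.8360
Highest R₀: strategy 1 with 1.3880.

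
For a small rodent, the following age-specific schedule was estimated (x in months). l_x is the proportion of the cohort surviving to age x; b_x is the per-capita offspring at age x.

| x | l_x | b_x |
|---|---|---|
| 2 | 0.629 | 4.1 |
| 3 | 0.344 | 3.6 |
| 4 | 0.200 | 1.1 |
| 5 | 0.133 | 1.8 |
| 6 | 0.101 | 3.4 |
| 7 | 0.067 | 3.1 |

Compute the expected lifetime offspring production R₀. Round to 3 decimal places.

R₀ = Σ l_x b_x:
  age 2: 0.629 × 4.1 = 2.5789
  age 3: 0.344 × 3.6 = 1.2384
  age 4: 0.200 × 1.1 = 0.2200
  age 5: 0.133 × 1.8 = 0.2394
  age 6: 0.101 × 3.4 = 0.3434
  age 7: 0.067 × 3.1 = 0.2077
R₀ = 2.5789 + 1.2384 + 0.2200 + 0.2394 + 0.3434 + 0.2077 = 4.8278

4.828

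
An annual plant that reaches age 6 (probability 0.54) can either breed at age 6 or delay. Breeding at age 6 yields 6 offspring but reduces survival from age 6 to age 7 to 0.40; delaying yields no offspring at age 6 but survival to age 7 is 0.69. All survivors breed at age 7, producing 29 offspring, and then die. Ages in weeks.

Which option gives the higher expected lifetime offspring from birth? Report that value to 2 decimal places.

10.81

breed at age 6: R₀ = 0.54 × (6 + 0.40 × 29) = 0.54 × 17.6000 = 9.5040
delay to age 7: R₀ = 0.54 × (0.69 × 29) = 0.54 × 20.0100 = 10.8054
Higher: delay to age 7 (10.8054).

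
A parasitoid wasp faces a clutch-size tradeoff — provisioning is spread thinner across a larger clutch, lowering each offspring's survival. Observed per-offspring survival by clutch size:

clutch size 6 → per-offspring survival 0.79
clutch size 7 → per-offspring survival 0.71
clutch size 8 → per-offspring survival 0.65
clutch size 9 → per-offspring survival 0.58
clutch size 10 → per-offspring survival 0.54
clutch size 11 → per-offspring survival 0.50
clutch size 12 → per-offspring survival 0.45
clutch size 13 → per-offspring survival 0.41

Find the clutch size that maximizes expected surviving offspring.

11

Expected surviving offspring = c × s(c):
  c=6: 6 × 0.79 = 4.740
  c=7: 7 × 0.71 = 4.970
  c=8: 8 × 0.65 = 5.200
  c=9: 9 × 0.58 = 5.220
  c=10: 10 × 0.54 = 5.400
  c=11: 11 × 0.50 = 5.500
  c=12: 12 × 0.45 = 5.400
  c=13: 13 × 0.41 = 5.330
Maximum at c = 11 (5.500 surviving offspring).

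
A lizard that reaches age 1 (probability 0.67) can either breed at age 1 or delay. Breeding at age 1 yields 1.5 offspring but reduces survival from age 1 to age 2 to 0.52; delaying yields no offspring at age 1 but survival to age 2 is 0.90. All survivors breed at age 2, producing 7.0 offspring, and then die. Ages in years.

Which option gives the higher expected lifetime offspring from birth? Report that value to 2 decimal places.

breed at age 1: R₀ = 0.67 × (1.5 + 0.52 × 7.0) = 0.67 × 5.1400 = 3.4438
delay to age 2: R₀ = 0.67 × (0.90 × 7.0) = 0.67 × 6.3000 = 4.2210
Higher: delay to age 2 (4.2210).

4.22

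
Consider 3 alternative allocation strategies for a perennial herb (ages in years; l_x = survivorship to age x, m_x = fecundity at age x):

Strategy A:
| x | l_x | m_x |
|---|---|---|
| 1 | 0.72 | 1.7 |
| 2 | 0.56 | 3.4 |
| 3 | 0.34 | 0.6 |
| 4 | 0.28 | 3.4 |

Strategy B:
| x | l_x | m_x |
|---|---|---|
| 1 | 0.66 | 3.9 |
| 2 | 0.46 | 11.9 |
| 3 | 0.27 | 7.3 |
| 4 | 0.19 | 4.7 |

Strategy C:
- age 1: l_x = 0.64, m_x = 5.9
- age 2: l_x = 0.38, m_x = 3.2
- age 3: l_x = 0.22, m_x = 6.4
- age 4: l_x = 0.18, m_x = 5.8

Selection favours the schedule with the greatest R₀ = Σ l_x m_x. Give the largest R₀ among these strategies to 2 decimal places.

10.91

Strategy A: R₀ = 0.72×1.7 + 0.56×3.4 + 0.34×0.6 + 0.28×3.4 = 4.2840
Strategy B: R₀ = 0.66×3.9 + 0.46×11.9 + 0.27×7.3 + 0.19×4.7 = 10.9120
Strategy C: R₀ = 0.64×5.9 + 0.38×3.2 + 0.22×6.4 + 0.18×5.8 = 7.4440
Highest R₀: strategy B with 10.9120.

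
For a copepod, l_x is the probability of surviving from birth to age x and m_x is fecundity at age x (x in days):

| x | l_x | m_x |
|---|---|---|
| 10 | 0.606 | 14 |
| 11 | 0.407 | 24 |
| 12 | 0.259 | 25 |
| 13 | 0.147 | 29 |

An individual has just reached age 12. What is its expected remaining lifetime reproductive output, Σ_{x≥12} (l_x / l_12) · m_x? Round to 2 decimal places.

41.46

l_12 = 0.259. Conditional survival from age 12 to x is l_x / l_12.
  x=12: (0.259/0.259) × 25 = 25.0000
  x=13: (0.147/0.259) × 29 = 16.4595
Sum = 25.0000 + 16.4595 = 41.4595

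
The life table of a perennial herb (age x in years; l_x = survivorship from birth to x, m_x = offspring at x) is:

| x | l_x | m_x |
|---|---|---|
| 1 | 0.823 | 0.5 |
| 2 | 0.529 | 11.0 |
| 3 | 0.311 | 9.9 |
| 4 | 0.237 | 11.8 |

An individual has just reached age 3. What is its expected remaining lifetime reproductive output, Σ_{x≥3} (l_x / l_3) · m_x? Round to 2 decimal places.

18.89

l_3 = 0.311. Conditional survival from age 3 to x is l_x / l_3.
  x=3: (0.311/0.311) × 9.9 = 9.9000
  x=4: (0.237/0.311) × 11.8 = 8.9923
Sum = 9.9000 + 8.9923 = 18.8923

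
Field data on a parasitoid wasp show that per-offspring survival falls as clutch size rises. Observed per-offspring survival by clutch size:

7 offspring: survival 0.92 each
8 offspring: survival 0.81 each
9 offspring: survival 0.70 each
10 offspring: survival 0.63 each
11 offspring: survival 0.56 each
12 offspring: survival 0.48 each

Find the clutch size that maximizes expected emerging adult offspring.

Expected emerging adult offspring = c × s(c):
  c=7: 7 × 0.92 = 6.440
  c=8: 8 × 0.81 = 6.480
  c=9: 9 × 0.70 = 6.300
  c=10: 10 × 0.63 = 6.300
  c=11: 11 × 0.56 = 6.160
  c=12: 12 × 0.48 = 5.760
Maximum at c = 8 (6.480 emerging adult offspring).

8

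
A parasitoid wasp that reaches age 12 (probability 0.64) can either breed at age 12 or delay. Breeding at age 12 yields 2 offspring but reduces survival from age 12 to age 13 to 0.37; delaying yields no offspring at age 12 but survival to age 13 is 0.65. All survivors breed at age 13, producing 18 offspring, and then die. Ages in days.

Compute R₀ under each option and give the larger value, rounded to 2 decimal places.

7.49

breed at age 12: R₀ = 0.64 × (2 + 0.37 × 18) = 0.64 × 8.6600 = 5.5424
delay to age 13: R₀ = 0.64 × (0.65 × 18) = 0.64 × 11.7000 = 7.4880
Higher: delay to age 13 (7.4880).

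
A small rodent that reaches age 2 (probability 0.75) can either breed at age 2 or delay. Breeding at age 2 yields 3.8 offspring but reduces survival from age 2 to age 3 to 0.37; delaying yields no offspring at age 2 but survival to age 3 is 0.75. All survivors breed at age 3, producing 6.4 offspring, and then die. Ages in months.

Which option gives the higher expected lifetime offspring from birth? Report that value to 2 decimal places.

breed at age 2: R₀ = 0.75 × (3.8 + 0.37 × 6.4) = 0.75 × 6.1680 = 4.6260
delay to age 3: R₀ = 0.75 × (0.75 × 6.4) = 0.75 × 4.8000 = 3.6000
Higher: breed at age 2 (4.6260).

4.63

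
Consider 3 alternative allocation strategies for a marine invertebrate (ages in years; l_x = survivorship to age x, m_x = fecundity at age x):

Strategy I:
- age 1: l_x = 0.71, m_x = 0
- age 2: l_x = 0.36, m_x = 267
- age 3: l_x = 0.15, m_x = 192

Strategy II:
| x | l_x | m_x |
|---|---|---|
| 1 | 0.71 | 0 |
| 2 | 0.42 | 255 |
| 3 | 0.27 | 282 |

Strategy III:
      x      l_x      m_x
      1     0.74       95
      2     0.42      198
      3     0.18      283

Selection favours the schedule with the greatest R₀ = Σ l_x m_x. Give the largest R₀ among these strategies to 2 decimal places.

204.40

Strategy I: R₀ = 0.71×0 + 0.36×267 + 0.15×192 = 124.9200
Strategy II: R₀ = 0.71×0 + 0.42×255 + 0.27×282 = 183.2400
Strategy III: R₀ = 0.74×95 + 0.42×198 + 0.18×283 = 204.4000
Highest R₀: strategy III with 204.4000.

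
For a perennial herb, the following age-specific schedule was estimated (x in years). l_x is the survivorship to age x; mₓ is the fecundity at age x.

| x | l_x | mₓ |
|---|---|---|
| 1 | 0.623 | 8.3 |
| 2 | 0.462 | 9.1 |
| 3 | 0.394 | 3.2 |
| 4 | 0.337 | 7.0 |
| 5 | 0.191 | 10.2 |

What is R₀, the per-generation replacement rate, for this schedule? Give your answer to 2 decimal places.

14.94

R₀ = Σ l_x mₓ:
  age 1: 0.623 × 8.3 = 5.1709
  age 2: 0.462 × 9.1 = 4.2042
  age 3: 0.394 × 3.2 = 1.2608
  age 4: 0.337 × 7.0 = 2.3590
  age 5: 0.191 × 10.2 = 1.9482
R₀ = 5.1709 + 4.2042 + 1.2608 + 2.3590 + 1.9482 = 14.9431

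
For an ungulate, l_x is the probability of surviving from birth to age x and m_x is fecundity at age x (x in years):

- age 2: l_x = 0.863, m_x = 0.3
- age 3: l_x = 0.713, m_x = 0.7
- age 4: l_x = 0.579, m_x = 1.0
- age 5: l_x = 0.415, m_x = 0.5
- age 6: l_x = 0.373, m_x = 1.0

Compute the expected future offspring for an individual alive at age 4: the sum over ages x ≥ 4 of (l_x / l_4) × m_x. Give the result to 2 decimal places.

l_4 = 0.579. Conditional survival from age 4 to x is l_x / l_4.
  x=4: (0.579/0.579) × 1.0 = 1.0000
  x=5: (0.415/0.579) × 0.5 = 0.3584
  x=6: (0.373/0.579) × 1.0 = 0.6442
Sum = 1.0000 + 0.3584 + 0.6442 = 2.0026

2.00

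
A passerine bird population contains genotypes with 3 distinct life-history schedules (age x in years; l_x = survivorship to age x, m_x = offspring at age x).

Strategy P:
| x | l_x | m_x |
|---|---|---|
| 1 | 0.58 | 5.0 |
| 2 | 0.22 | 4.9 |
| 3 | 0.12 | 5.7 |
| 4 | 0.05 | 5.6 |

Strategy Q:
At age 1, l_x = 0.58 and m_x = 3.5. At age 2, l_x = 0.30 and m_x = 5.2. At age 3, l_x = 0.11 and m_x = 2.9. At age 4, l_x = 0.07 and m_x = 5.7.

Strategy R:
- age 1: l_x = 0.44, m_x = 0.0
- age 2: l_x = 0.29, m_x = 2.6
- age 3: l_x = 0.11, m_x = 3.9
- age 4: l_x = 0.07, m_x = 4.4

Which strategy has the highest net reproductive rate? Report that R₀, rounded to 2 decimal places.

Strategy P: R₀ = 0.58×5.0 + 0.22×4.9 + 0.12×5.7 + 0.05×5.6 = 4.9420
Strategy Q: R₀ = 0.58×3.5 + 0.30×5.2 + 0.11×2.9 + 0.07×5.7 = 4.3080
Strategy R: R₀ = 0.44×0.0 + 0.29×2.6 + 0.11×3.9 + 0.07×4.4 = 1.4910
Highest R₀: strategy P with 4.9420.

4.94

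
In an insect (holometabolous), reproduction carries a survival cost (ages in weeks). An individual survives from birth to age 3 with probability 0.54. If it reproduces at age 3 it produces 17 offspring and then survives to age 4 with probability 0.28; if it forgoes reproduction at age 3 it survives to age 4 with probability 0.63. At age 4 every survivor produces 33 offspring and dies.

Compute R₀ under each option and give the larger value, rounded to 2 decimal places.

14.17

breed at age 3: R₀ = 0.54 × (17 + 0.28 × 33) = 0.54 × 26.2400 = 14.1696
delay to age 4: R₀ = 0.54 × (0.63 × 33) = 0.54 × 20.7900 = 11.2266
Higher: breed at age 3 (14.1696).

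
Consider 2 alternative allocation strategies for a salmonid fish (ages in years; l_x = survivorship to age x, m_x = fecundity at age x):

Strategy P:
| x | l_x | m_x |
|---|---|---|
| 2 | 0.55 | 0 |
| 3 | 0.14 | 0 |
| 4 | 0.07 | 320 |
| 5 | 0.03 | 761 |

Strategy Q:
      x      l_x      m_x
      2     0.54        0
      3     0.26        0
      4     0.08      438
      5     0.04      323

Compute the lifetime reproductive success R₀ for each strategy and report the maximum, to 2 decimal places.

47.96

Strategy P: R₀ = 0.55×0 + 0.14×0 + 0.07×320 + 0.03×761 = 45.2300
Strategy Q: R₀ = 0.54×0 + 0.26×0 + 0.08×438 + 0.04×323 = 47.9600
Highest R₀: strategy Q with 47.9600.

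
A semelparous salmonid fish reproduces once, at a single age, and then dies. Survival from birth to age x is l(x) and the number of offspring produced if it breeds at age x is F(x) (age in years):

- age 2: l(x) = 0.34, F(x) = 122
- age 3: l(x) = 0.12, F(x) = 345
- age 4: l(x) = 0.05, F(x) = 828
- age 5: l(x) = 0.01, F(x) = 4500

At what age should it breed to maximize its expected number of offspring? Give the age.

Expected offspring if breeding at age x = l(x) × F(x):
  age 2: 0.34 × 122 = 41.480
  age 3: 0.12 × 345 = 41.400
  age 4: 0.05 × 828 = 41.400
  age 5: 0.01 × 4500 = 45.000
Maximum at age 5 (45.000).

5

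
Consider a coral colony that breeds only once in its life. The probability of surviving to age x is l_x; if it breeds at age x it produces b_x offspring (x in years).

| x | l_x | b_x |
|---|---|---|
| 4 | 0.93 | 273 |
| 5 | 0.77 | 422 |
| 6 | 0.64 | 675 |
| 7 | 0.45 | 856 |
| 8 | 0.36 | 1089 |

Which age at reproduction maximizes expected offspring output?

Expected offspring if breeding at age x = l_x × b_x:
  age 4: 0.93 × 273 = 253.890
  age 5: 0.77 × 422 = 324.940
  age 6: 0.64 × 675 = 432.000
  age 7: 0.45 × 856 = 385.200
  age 8: 0.36 × 1089 = 392.040
Maximum at age 6 (432.000).

6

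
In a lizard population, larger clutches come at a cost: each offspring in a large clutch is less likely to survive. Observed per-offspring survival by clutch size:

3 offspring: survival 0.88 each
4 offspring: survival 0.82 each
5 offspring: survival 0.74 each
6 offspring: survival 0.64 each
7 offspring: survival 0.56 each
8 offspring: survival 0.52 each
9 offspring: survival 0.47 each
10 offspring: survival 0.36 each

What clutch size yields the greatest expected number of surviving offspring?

9

Expected surviving offspring = c × s(c):
  c=3: 3 × 0.88 = 2.640
  c=4: 4 × 0.82 = 3.280
  c=5: 5 × 0.74 = 3.700
  c=6: 6 × 0.64 = 3.840
  c=7: 7 × 0.56 = 3.920
  c=8: 8 × 0.52 = 4.160
  c=9: 9 × 0.47 = 4.230
  c=10: 10 × 0.36 = 3.600
Maximum at c = 9 (4.230 surviving offspring).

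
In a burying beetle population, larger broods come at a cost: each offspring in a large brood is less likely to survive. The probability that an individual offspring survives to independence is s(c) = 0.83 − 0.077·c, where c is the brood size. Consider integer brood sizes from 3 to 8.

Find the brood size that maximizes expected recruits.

Expected recruits = c × s(c):
  c=3: 3 × 0.599 = 1.797
  c=4: 4 × 0.522 = 2.088
  c=5: 5 × 0.445 = 2.225
  c=6: 6 × 0.368 = 2.208
  c=7: 7 × 0.291 = 2.037
  c=8: 8 × 0.214 = 1.712
Maximum at c = 5 (2.225 recruits).

5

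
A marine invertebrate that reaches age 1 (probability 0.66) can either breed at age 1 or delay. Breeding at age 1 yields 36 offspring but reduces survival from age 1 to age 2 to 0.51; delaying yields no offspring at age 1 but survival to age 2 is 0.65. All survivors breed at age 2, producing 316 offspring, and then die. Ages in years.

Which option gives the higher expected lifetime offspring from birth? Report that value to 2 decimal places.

135.56

breed at age 1: R₀ = 0.66 × (36 + 0.51 × 316) = 0.66 × 197.1600 = 130.1256
delay to age 2: R₀ = 0.66 × (0.65 × 316) = 0.66 × 205.4000 = 135.5640
Higher: delay to age 2 (135.5640).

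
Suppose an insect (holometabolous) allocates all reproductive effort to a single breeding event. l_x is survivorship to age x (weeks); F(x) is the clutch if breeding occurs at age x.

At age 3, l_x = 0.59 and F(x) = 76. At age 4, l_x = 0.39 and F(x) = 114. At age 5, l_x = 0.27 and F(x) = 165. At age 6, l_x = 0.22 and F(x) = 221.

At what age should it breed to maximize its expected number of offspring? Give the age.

6

Expected offspring if breeding at age x = l_x × F(x):
  age 3: 0.59 × 76 = 44.840
  age 4: 0.39 × 114 = 44.460
  age 5: 0.27 × 165 = 44.550
  age 6: 0.22 × 221 = 48.620
Maximum at age 6 (48.620).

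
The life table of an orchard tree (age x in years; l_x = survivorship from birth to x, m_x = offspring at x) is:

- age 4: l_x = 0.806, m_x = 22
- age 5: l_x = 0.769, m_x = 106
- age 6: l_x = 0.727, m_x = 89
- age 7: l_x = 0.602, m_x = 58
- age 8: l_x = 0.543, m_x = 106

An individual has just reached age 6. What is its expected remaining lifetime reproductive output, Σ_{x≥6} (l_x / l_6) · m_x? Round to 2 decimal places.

216.20

l_6 = 0.727. Conditional survival from age 6 to x is l_x / l_6.
  x=6: (0.727/0.727) × 89 = 89.0000
  x=7: (0.602/0.727) × 58 = 48.0275
  x=8: (0.543/0.727) × 106 = 79.1719
Sum = 89.0000 + 48.0275 + 79.1719 = 216.1994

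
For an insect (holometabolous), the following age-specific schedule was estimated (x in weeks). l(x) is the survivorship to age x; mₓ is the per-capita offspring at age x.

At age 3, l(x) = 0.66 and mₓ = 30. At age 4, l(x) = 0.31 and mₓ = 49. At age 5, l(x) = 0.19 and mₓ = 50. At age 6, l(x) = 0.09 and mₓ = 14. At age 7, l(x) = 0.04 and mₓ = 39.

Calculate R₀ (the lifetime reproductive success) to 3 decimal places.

R₀ = Σ l(x) mₓ:
  age 3: 0.66 × 30 = 19.8000
  age 4: 0.31 × 49 = 15.1900
  age 5: 0.19 × 50 = 9.5000
  age 6: 0.09 × 14 = 1.2600
  age 7: 0.04 × 39 = 1.5600
R₀ = 19.8000 + 15.1900 + 9.5000 + 1.2600 + 1.5600 = 47.3100

47.310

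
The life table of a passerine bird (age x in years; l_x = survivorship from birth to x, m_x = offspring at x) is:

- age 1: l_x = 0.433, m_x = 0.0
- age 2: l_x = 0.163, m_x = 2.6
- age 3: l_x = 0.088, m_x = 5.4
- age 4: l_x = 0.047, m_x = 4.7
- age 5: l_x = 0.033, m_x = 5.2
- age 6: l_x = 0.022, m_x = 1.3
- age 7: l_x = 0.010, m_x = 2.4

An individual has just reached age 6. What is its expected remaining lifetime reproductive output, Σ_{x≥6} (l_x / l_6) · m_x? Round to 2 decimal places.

2.39

l_6 = 0.022. Conditional survival from age 6 to x is l_x / l_6.
  x=6: (0.022/0.022) × 1.3 = 1.3000
  x=7: (0.010/0.022) × 2.4 = 1.0909
Sum = 1.3000 + 1.0909 = 2.3909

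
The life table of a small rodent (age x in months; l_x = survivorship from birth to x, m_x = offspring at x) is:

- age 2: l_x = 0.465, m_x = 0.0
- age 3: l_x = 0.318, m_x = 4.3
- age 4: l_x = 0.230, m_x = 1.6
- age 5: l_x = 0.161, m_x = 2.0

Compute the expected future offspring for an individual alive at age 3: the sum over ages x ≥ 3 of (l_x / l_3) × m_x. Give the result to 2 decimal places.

6.47

l_3 = 0.318. Conditional survival from age 3 to x is l_x / l_3.
  x=3: (0.318/0.318) × 4.3 = 4.3000
  x=4: (0.230/0.318) × 1.6 = 1.1572
  x=5: (0.161/0.318) × 2.0 = 1.0126
Sum = 4.3000 + 1.1572 + 1.0126 = 6.4698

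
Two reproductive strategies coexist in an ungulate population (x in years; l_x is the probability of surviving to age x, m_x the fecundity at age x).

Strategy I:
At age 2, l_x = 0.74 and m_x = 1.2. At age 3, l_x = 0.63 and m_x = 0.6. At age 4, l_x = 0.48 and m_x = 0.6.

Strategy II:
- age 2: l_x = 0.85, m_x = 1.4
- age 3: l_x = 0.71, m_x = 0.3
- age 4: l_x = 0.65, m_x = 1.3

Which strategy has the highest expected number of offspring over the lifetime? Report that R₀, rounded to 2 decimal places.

2.25

Strategy I: R₀ = 0.74×1.2 + 0.63×0.6 + 0.48×0.6 = 1.5540
Strategy II: R₀ = 0.85×1.4 + 0.71×0.3 + 0.65×1.3 = 2.2480
Highest R₀: strategy II with 2.2480.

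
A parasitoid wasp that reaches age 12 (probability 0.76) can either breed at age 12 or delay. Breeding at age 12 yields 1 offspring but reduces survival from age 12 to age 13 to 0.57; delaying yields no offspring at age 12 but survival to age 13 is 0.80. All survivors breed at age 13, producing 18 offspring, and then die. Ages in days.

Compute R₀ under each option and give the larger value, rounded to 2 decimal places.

10.94

breed at age 12: R₀ = 0.76 × (1 + 0.57 × 18) = 0.76 × 11.2600 = 8.5576
delay to age 13: R₀ = 0.76 × (0.80 × 18) = 0.76 × 14.4000 = 10.9440
Higher: delay to age 13 (10.9440).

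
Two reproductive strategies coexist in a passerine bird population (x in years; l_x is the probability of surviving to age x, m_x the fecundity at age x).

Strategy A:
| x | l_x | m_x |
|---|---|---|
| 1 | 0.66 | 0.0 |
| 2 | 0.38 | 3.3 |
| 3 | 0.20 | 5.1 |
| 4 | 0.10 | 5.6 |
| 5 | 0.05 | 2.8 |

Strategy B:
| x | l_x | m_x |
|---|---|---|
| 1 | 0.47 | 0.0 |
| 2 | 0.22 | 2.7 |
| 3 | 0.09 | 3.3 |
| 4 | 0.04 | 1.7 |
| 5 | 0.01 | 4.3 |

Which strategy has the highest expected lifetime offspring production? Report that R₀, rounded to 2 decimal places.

2.97

Strategy A: R₀ = 0.66×0.0 + 0.38×3.3 + 0.20×5.1 + 0.10×5.6 + 0.05×2.8 = 2.9740
Strategy B: R₀ = 0.47×0.0 + 0.22×2.7 + 0.09×3.3 + 0.04×1.7 + 0.01×4.3 = 1.0020
Highest R₀: strategy A with 2.9740.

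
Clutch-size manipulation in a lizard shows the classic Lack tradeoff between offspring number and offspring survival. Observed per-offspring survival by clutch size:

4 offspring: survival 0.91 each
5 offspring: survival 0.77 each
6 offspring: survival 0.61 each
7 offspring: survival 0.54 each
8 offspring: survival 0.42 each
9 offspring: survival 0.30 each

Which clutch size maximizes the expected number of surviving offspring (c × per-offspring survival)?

Expected surviving offspring = c × s(c):
  c=4: 4 × 0.91 = 3.640
  c=5: 5 × 0.77 = 3.850
  c=6: 6 × 0.61 = 3.660
  c=7: 7 × 0.54 = 3.780
  c=8: 8 × 0.42 = 3.360
  c=9: 9 × 0.30 = 2.700
Maximum at c = 5 (3.850 surviving offspring).

5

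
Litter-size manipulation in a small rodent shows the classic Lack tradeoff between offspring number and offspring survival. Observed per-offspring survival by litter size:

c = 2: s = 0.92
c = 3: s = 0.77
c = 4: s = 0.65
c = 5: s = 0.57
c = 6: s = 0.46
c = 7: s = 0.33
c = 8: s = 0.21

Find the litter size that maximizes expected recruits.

5

Expected recruits = c × s(c):
  c=2: 2 × 0.92 = 1.840
  c=3: 3 × 0.77 = 2.310
  c=4: 4 × 0.65 = 2.600
  c=5: 5 × 0.57 = 2.850
  c=6: 6 × 0.46 = 2.760
  c=7: 7 × 0.33 = 2.310
  c=8: 8 × 0.21 = 1.680
Maximum at c = 5 (2.850 recruits).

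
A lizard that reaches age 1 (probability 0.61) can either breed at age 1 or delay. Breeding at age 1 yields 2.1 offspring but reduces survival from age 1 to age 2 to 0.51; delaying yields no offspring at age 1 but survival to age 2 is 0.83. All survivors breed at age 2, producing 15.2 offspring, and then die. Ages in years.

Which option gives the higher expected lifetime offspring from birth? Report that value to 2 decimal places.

7.70

breed at age 1: R₀ = 0.61 × (2.1 + 0.51 × 15.2) = 0.61 × 9.8520 = 6.0097
delay to age 2: R₀ = 0.61 × (0.83 × 15.2) = 0.61 × 12.6160 = 7.6958
Higher: delay to age 2 (7.6958).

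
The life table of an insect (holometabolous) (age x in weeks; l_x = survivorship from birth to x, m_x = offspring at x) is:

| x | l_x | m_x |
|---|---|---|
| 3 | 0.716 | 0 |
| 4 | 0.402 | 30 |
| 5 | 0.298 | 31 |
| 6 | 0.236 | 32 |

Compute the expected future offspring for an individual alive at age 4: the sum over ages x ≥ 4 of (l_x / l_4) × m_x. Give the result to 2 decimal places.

l_4 = 0.402. Conditional survival from age 4 to x is l_x / l_4.
  x=4: (0.402/0.402) × 30 = 30.0000
  x=5: (0.298/0.402) × 31 = 22.9801
  x=6: (0.236/0.402) × 32 = 18.7861
Sum = 30.0000 + 22.9801 + 18.7861 = 71.7662

71.77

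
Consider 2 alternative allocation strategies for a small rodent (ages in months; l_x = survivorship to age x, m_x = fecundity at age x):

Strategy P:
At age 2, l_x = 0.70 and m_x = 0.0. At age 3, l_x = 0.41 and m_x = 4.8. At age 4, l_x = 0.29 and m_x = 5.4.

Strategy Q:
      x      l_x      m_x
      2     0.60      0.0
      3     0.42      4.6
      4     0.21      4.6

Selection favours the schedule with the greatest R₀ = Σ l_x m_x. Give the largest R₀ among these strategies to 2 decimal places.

Strategy P: R₀ = 0.70×0.0 + 0.41×4.8 + 0.29×5.4 = 3.5340
Strategy Q: R₀ = 0.60×0.0 + 0.42×4.6 + 0.21×4.6 = 2.8980
Highest R₀: strategy P with 3.5340.

3.53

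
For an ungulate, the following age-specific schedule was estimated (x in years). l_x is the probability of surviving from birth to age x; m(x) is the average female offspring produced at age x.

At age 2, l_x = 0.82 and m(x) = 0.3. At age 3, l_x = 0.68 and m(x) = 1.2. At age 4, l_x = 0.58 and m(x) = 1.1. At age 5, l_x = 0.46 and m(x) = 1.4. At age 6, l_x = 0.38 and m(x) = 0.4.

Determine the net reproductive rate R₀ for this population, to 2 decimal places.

R₀ = Σ l_x m(x):
  age 2: 0.82 × 0.3 = 0.2460
  age 3: 0.68 × 1.2 = 0.8160
  age 4: 0.58 × 1.1 = 0.6380
  age 5: 0.46 × 1.4 = 0.6440
  age 6: 0.38 × 0.4 = 0.1520
R₀ = 0.2460 + 0.8160 + 0.6380 + 0.6440 + 0.1520 = 2.4960

2.50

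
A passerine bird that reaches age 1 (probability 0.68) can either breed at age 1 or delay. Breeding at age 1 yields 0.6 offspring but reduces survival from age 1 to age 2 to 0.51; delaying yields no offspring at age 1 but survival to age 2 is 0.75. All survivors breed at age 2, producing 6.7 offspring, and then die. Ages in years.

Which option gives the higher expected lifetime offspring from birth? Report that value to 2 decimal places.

3.42

breed at age 1: R₀ = 0.68 × (0.6 + 0.51 × 6.7) = 0.68 × 4.0170 = 2.7316
delay to age 2: R₀ = 0.68 × (0.75 × 6.7) = 0.68 × 5.0250 = 3.4170
Higher: delay to age 2 (3.4170).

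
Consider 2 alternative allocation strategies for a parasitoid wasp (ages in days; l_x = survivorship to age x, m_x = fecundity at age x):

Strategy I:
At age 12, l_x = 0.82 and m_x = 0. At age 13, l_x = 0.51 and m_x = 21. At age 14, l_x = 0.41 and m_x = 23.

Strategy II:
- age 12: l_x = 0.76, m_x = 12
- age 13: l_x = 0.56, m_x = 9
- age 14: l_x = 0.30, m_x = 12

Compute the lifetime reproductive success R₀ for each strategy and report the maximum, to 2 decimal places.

20.14

Strategy I: R₀ = 0.82×0 + 0.51×21 + 0.41×23 = 20.1400
Strategy II: R₀ = 0.76×12 + 0.56×9 + 0.30×12 = 17.7600
Highest R₀: strategy I with 20.1400.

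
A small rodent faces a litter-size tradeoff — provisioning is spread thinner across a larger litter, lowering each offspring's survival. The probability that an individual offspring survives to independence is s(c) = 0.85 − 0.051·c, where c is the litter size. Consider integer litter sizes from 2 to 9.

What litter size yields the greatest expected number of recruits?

Expected recruits = c × s(c):
  c=2: 2 × 0.748 = 1.496
  c=3: 3 × 0.697 = 2.091
  c=4: 4 × 0.646 = 2.584
  c=5: 5 × 0.595 = 2.975
  c=6: 6 × 0.544 = 3.264
  c=7: 7 × 0.493 = 3.451
  c=8: 8 × 0.442 = 3.536
  c=9: 9 × 0.391 = 3.519
Maximum at c = 8 (3.536 recruits).

8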